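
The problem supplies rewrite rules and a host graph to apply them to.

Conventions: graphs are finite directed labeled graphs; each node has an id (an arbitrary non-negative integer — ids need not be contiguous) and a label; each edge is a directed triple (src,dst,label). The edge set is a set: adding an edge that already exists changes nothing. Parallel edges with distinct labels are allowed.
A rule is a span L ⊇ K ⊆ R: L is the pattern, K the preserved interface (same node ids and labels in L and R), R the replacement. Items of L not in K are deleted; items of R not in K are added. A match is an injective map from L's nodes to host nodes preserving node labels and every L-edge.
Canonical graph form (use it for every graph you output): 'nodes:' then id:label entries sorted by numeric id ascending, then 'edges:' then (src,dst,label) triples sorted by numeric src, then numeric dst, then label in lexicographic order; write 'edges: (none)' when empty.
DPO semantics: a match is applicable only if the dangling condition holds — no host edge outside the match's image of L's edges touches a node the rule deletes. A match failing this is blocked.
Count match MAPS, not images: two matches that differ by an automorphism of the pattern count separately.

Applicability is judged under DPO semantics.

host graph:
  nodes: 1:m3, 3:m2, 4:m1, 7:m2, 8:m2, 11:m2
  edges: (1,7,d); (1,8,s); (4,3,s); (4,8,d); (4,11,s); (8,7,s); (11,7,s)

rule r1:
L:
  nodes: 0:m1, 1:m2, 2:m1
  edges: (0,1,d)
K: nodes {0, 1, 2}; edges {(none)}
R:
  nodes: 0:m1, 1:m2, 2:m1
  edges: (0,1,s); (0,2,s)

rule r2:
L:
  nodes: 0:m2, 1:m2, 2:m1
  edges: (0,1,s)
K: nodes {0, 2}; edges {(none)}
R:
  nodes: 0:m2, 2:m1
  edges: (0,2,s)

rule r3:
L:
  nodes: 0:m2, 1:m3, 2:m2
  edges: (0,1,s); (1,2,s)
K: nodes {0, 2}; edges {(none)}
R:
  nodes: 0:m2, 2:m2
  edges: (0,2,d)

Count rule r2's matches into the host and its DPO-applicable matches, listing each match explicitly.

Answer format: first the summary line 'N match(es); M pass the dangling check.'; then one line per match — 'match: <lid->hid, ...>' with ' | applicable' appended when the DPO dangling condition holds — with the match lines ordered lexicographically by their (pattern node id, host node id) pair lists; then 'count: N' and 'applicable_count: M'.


2 match(es); 0 pass the dangling check.
match: 0->8, 1->7, 2->4
match: 0->11, 1->7, 2->4
count: 2
applicable_count: 0


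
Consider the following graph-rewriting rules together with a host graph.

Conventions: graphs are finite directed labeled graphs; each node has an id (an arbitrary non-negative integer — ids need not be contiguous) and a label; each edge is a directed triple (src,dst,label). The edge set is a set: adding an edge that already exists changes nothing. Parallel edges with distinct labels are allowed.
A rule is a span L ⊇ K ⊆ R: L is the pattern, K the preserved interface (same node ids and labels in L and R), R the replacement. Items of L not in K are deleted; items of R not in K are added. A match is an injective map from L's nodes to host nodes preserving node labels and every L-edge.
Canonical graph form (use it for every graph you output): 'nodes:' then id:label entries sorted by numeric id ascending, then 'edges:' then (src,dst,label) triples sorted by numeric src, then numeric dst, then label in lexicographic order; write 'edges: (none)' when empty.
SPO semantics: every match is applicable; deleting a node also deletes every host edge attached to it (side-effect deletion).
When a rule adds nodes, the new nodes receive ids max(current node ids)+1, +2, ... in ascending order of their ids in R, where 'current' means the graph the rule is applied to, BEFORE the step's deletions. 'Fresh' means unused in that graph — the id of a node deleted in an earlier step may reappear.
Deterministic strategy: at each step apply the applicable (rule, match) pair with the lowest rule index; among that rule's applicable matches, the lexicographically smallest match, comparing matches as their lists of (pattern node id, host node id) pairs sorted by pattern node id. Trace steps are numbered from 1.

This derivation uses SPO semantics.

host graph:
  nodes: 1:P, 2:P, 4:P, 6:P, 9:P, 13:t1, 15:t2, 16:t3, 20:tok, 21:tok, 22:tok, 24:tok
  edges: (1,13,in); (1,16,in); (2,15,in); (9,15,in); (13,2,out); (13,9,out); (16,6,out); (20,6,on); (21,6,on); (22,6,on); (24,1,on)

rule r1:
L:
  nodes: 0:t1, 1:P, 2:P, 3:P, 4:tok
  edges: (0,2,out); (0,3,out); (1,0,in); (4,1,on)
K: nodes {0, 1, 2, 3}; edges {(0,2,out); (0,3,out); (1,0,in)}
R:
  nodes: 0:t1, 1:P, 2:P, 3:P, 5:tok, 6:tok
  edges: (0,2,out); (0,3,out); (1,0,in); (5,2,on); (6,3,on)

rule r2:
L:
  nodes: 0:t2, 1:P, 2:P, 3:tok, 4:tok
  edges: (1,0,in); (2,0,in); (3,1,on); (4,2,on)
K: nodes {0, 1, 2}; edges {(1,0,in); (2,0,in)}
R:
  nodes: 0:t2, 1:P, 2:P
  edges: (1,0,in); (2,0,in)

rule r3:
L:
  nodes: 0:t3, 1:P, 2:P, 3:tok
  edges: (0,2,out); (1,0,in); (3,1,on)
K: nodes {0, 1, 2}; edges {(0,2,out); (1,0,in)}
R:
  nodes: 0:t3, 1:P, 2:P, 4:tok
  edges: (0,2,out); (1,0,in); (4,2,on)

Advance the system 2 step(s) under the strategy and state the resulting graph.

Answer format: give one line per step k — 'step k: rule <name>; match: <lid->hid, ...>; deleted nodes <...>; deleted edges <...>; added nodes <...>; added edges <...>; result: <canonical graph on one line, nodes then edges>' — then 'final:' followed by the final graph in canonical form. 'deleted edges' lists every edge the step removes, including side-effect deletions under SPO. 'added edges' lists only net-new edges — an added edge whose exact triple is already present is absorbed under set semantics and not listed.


step 1: rule r1; match: 0->13, 1->1, 2->2, 3->9, 4->24; deleted nodes 24; deleted edges (24,1,on); added nodes 25, 26; added edges (25,2,on); (26,9,on); result: nodes: 1:P, 2:P, 4:P, 6:P, 9:P, 13:t1, 15:t2, 16:t3, 20:tok, 21:tok, 22:tok, 25:tok, 26:tok edges: (1,13,in); (1,16,in); (2,15,in); (9,15,in); (13,2,out); (13,9,out); (16,6,out); (20,6,on); (21,6,on); (22,6,on); (25,2,on); (26,9,on)
step 2: rule r2; match: 0->15, 1->2, 2->9, 3->25, 4->26; deleted nodes 25, 26; deleted edges (25,2,on); (26,9,on); added nodes (none); added edges (none); result: nodes: 1:P, 2:P, 4:P, 6:P, 9:P, 13:t1, 15:t2, 16:t3, 20:tok, 21:tok, 22:tok edges: (1,13,in); (1,16,in); (2,15,in); (9,15,in); (13,2,out); (13,9,out); (16,6,out); (20,6,on); (21,6,on); (22,6,on)
final:
nodes: 1:P, 2:P, 4:P, 6:P, 9:P, 13:t1, 15:t2, 16:t3, 20:tok, 21:tok, 22:tok
edges: (1,13,in); (1,16,in); (2,15,in); (9,15,in); (13,2,out); (13,9,out); (16,6,out); (20,6,on); (21,6,on); (22,6,on)


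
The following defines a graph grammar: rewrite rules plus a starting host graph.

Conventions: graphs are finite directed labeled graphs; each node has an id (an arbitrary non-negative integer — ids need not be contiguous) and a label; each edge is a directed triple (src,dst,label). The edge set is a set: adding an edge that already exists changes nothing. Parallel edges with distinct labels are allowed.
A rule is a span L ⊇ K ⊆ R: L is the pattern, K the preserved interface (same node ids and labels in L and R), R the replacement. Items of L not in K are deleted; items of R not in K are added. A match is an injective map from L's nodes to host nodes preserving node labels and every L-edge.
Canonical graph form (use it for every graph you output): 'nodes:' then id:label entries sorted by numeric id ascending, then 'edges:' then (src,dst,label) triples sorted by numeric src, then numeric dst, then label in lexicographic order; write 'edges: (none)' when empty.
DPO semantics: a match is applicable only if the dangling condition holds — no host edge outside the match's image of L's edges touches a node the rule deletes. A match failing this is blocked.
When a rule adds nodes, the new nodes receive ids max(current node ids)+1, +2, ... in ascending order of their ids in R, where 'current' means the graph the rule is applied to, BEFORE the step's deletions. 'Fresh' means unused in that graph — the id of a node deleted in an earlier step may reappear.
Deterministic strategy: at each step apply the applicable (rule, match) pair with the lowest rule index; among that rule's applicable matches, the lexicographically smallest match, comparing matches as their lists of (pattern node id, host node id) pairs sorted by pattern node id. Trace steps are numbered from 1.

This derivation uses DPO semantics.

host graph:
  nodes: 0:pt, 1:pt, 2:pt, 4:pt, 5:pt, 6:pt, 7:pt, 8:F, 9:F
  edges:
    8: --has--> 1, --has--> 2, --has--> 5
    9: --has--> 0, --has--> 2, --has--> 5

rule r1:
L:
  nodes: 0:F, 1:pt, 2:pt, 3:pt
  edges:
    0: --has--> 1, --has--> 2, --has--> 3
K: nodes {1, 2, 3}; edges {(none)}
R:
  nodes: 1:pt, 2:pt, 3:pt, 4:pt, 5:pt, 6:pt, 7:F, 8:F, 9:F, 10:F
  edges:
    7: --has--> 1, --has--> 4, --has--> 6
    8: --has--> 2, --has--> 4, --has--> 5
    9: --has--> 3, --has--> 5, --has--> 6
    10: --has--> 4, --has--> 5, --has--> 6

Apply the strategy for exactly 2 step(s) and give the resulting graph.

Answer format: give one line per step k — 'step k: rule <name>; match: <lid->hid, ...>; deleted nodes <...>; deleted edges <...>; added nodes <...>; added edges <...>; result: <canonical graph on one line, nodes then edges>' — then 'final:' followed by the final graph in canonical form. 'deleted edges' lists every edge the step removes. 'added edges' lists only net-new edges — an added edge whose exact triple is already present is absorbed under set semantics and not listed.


step 1: rule r1; match: 0->8, 1->1, 2->2, 3->5; deleted nodes 8; deleted edges (8,1,has); (8,2,has); (8,5,has); added nodes 10, 11, 12, 13, 14, 15, 16; added edges (13,1,has); (13,10,has); (13,12,has); (14,2,has); (14,10,has); (14,11,has); (15,5,has); (15,11,has); (15,12,has); (16,10,has); (16,11,has); (16,12,has); result: nodes: 0:pt, 1:pt, 2:pt, 4:pt, 5:pt, 6:pt, 7:pt, 9:F, 10:pt, 11:pt, 12:pt, 13:F, 14:F, 15:F, 16:F edges: (9,0,has); (9,2,has); (9,5,has); (13,1,has); (13,10,has); (13,12,has); (14,2,has); (14,10,has); (14,11,has); (15,5,has); (15,11,has); (15,12,has); (16,10,has); (16,11,has); (16,12,has)
step 2: rule r1; match: 0->9, 1->0, 2->2, 3->5; deleted nodes 9; deleted edges (9,0,has); (9,2,has); (9,5,has); added nodes 17, 18, 19, 20, 21, 22, 23; added edges (20,0,has); (20,17,has); (20,19,has); (21,2,has); (21,17,has); (21,18,has); (22,5,has); (22,18,has); (22,19,has); (23,17,has); (23,18,has); (23,19,has); result: nodes: 0:pt, 1:pt, 2:pt, 4:pt, 5:pt, 6:pt, 7:pt, 10:pt, 11:pt, 12:pt, 13:F, 14:F, 15:F, 16:F, 17:pt, 18:pt, 19:pt, 20:F, 21:F, 22:F, 23:F edges: (13,1,has); (13,10,has); (13,12,has); (14,2,has); (14,10,has); (14,11,has); (15,5,has); (15,11,has); (15,12,has); (16,10,has); (16,11,has); (16,12,has); (20,0,has); (20,17,has); (20,19,has); (21,2,has); (21,17,has); (21,18,has); (22,5,has); (22,18,has); (22,19,has); (23,17,has); (23,18,has); (23,19,has)
final:
nodes: 0:pt, 1:pt, 2:pt, 4:pt, 5:pt, 6:pt, 7:pt, 10:pt, 11:pt, 12:pt, 13:F, 14:F, 15:F, 16:F, 17:pt, 18:pt, 19:pt, 20:F, 21:F, 22:F, 23:F
edges: (13,1,has); (13,10,has); (13,12,has); (14,2,has); (14,10,has); (14,11,has); (15,5,has); (15,11,has); (15,12,has); (16,10,has); (16,11,has); (16,12,has); (20,0,has); (20,17,has); (20,19,has); (21,2,has); (21,17,has); (21,18,has); (22,5,has); (22,18,has); (22,19,has); (23,17,has); (23,18,has); (23,19,has)


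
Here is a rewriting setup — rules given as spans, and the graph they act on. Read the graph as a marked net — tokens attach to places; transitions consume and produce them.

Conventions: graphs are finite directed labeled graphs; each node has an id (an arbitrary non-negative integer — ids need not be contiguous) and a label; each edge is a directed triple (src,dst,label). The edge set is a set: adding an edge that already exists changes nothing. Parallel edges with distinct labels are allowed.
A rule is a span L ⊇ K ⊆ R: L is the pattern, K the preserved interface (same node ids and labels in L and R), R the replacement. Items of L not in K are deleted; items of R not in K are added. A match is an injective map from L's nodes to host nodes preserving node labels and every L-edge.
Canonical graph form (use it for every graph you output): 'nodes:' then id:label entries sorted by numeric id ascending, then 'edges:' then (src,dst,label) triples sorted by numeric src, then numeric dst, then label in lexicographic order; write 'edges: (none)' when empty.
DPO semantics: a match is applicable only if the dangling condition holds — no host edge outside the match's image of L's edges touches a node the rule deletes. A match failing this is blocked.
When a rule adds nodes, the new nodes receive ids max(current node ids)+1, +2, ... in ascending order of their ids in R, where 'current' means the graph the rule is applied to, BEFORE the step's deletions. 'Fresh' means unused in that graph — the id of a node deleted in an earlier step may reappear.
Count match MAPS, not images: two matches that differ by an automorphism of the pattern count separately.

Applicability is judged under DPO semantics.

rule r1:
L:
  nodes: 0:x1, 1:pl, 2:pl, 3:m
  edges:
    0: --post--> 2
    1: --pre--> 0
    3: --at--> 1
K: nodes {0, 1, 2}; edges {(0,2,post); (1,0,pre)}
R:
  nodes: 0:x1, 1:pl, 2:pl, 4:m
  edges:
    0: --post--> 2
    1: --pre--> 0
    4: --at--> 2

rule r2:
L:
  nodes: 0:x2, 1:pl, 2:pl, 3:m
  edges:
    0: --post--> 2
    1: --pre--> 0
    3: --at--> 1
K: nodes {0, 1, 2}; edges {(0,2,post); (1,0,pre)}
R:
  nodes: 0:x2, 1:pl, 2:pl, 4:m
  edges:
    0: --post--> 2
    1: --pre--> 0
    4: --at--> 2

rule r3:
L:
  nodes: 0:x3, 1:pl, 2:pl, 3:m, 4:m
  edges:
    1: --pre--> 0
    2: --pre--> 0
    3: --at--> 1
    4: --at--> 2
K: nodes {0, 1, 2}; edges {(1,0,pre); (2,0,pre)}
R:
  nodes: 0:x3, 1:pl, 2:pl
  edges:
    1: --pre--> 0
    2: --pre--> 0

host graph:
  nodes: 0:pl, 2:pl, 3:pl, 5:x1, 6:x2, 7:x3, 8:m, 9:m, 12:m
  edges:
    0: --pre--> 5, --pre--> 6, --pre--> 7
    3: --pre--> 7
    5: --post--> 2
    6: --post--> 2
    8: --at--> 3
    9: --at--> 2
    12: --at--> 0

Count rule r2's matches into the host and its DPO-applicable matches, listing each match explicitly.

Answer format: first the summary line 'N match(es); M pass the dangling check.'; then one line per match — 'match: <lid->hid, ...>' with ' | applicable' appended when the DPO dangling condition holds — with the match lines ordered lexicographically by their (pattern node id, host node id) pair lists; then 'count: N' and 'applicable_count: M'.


1 match(es); 1 pass the dangling check.
match: 0->6, 1->0, 2->2, 3->12 | applicable
count: 1
applicable_count: 1


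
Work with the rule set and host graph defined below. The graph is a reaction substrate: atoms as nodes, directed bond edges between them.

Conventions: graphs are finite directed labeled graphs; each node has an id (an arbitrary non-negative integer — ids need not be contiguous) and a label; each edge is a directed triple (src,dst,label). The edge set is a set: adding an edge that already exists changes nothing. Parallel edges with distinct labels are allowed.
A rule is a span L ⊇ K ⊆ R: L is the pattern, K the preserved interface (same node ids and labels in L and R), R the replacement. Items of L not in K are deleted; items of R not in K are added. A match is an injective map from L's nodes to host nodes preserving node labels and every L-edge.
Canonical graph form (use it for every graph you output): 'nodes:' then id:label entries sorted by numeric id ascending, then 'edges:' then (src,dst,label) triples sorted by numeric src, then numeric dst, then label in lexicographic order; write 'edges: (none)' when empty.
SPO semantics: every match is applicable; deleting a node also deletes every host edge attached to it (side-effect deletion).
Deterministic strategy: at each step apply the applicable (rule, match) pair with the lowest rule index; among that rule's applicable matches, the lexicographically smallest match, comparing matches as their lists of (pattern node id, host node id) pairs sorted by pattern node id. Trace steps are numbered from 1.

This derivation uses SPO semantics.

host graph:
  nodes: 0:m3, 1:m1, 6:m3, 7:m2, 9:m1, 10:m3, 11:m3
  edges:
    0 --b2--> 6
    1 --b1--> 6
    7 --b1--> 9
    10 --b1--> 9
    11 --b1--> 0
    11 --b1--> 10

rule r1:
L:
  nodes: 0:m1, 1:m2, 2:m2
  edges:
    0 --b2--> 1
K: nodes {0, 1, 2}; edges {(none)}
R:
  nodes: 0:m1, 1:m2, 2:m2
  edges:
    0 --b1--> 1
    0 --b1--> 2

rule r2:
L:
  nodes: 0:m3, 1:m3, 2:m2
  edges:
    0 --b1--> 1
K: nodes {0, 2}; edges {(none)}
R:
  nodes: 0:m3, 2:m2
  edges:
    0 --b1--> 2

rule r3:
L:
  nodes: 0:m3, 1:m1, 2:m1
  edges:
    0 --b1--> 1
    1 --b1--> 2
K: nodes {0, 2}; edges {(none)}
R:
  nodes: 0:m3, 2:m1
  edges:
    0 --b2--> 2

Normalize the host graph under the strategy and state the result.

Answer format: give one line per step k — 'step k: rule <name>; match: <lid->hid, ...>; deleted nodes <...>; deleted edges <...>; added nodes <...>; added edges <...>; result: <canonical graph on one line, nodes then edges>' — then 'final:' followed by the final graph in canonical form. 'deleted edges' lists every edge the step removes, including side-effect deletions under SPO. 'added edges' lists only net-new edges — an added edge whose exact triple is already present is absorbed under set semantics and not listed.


step 1: rule r2; match: 0->11, 1->0, 2->7; deleted nodes 0; deleted edges (0,6,b2); (11,0,b1); added nodes (none); added edges (11,7,b1); result: nodes: 1:m1, 6:m3, 7:m2, 9:m1, 10:m3, 11:m3 edges: (1,6,b1); (7,9,b1); (10,9,b1); (11,7,b1); (11,10,b1)
step 2: rule r2; match: 0->11, 1->10, 2->7; deleted nodes 10; deleted edges (10,9,b1); (11,10,b1); added nodes (none); added edges (none); result: nodes: 1:m1, 6:m3, 7:m2, 9:m1, 11:m3 edges: (1,6,b1); (7,9,b1); (11,7,b1)
final:
nodes: 1:m1, 6:m3, 7:m2, 9:m1, 11:m3
edges: (1,6,b1); (7,9,b1); (11,7,b1)


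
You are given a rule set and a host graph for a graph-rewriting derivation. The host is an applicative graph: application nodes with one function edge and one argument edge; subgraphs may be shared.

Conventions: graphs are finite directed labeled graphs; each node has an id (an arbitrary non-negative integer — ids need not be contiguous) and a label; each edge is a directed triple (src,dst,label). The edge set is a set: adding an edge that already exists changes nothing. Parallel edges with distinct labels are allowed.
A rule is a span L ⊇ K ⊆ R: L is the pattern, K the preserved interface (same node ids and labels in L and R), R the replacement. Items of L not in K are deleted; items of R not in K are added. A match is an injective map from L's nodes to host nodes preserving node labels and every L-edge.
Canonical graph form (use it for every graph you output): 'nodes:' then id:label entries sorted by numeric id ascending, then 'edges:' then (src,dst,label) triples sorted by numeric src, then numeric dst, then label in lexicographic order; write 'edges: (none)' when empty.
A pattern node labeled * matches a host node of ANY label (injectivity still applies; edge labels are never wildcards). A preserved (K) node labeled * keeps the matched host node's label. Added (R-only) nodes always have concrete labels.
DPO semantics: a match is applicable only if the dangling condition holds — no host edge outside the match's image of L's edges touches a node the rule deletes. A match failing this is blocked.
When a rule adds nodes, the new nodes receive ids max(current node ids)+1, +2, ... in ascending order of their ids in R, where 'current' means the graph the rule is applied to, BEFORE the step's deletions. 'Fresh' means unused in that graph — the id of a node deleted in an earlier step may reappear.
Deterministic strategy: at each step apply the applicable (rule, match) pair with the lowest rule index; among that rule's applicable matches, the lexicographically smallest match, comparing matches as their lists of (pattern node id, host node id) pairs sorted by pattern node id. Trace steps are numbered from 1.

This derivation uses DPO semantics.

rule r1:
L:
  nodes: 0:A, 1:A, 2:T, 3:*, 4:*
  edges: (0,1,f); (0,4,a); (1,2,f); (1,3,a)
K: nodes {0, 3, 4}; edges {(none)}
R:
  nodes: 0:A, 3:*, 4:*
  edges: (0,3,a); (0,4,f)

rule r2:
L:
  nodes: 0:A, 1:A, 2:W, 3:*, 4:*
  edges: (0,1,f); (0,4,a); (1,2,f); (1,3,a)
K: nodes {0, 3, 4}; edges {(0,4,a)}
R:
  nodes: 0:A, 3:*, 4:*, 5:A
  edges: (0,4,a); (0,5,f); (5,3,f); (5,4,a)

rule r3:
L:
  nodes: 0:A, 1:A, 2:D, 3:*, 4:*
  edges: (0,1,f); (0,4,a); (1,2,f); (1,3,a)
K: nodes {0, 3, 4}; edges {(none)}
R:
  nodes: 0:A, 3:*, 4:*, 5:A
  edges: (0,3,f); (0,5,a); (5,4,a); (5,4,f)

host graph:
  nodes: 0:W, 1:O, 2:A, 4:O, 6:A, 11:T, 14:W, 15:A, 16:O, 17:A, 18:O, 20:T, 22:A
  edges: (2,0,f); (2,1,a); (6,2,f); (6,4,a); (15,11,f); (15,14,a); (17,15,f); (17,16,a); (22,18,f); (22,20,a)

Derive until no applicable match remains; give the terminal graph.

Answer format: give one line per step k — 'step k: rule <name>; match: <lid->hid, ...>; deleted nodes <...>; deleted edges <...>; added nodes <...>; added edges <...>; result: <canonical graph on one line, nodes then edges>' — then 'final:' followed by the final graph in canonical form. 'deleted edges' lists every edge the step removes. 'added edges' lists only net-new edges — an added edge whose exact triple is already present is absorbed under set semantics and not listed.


step 1: rule r1; match: 0->17, 1->15, 2->11, 3->14, 4->16; deleted nodes 11, 15; deleted edges (15,11,f); (15,14,a); (17,15,f); (17,16,a); added nodes (none); added edges (17,14,a); (17,16,f); result: nodes: 0:W, 1:O, 2:A, 4:O, 6:A, 14:W, 16:O, 17:A, 18:O, 20:T, 22:A edges: (2,0,f); (2,1,a); (6,2,f); (6,4,a); (17,14,a); (17,16,f); (22,18,f); (22,20,a)
step 2: rule r2; match: 0->6, 1->2, 2->0, 3->1, 4->4; deleted nodes 0, 2; deleted edges (2,0,f); (2,1,a); (6,2,f); added nodes 23; added edges (6,23,f); (23,1,f); (23,4,a); result: nodes: 1:O, 4:O, 6:A, 14:W, 16:O, 17:A, 18:O, 20:T, 22:A, 23:A edges: (6,4,a); (6,23,f); (17,14,a); (17,16,f); (22,18,f); (22,20,a); (23,1,f); (23,4,a)
final:
nodes: 1:O, 4:O, 6:A, 14:W, 16:O, 17:A, 18:O, 20:T, 22:A, 23:A
edges: (6,4,a); (6,23,f); (17,14,a); (17,16,f); (22,18,f); (22,20,a); (23,1,f); (23,4,a)


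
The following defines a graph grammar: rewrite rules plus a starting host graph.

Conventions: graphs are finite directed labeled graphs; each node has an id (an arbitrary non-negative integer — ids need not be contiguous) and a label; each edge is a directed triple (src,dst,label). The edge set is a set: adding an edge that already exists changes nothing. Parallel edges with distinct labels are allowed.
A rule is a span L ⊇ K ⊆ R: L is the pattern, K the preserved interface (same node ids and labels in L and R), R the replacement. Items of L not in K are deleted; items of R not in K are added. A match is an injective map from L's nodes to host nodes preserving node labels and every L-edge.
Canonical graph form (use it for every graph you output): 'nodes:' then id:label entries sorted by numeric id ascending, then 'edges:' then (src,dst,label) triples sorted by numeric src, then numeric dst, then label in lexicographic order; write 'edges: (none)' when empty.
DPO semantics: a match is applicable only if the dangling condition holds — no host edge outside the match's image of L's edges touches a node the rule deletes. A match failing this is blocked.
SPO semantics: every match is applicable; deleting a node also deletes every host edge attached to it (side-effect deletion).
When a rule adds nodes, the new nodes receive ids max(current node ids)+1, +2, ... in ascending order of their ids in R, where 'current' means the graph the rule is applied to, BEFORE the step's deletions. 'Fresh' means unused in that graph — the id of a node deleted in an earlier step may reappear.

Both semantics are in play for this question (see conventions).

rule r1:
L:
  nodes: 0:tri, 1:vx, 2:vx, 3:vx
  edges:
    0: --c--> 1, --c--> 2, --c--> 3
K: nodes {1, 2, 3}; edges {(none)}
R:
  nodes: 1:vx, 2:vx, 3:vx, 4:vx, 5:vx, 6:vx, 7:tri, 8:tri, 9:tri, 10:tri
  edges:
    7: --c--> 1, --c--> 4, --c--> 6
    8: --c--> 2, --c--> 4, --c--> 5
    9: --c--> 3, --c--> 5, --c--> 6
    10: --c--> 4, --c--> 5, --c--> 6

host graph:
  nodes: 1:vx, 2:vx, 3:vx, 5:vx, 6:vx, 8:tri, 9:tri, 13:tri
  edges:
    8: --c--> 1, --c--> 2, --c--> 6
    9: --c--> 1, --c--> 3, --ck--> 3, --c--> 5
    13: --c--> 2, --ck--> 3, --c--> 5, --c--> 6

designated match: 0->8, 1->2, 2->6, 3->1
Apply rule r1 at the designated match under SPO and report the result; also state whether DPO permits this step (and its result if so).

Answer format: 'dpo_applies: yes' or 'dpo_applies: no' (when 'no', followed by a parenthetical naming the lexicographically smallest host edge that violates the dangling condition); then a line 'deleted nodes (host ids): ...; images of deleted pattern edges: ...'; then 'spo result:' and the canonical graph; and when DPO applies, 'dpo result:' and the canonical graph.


dpo_applies: yes
deleted nodes (host ids): 8; images of deleted pattern edges: (8,1,c); (8,2,c); (8,6,c)
spo result:
nodes: 1:vx, 2:vx, 3:vx, 5:vx, 6:vx, 9:tri, 13:tri, 14:vx, 15:vx, 16:vx, 17:tri, 18:tri, 19:tri, 20:tri
edges: (9,1,c); (9,3,c); (9,3,ck); (9,5,c); (13,2,c); (13,3,ck); (13,5,c); (13,6,c); (17,2,c); (17,14,c); (17,16,c); (18,6,c); (18,14,c); (18,15,c); (19,1,c); (19,15,c); (19,16,c); (20,14,c); (20,15,c); (20,16,c)
dpo result:
nodes: 1:vx, 2:vx, 3:vx, 5:vx, 6:vx, 9:tri, 13:tri, 14:vx, 15:vx, 16:vx, 17:tri, 18:tri, 19:tri, 20:tri
edges: (9,1,c); (9,3,c); (9,3,ck); (9,5,c); (13,2,c); (13,3,ck); (13,5,c); (13,6,c); (17,2,c); (17,14,c); (17,16,c); (18,6,c); (18,14,c); (18,15,c); (19,1,c); (19,15,c); (19,16,c); (20,14,c); (20,15,c); (20,16,c)


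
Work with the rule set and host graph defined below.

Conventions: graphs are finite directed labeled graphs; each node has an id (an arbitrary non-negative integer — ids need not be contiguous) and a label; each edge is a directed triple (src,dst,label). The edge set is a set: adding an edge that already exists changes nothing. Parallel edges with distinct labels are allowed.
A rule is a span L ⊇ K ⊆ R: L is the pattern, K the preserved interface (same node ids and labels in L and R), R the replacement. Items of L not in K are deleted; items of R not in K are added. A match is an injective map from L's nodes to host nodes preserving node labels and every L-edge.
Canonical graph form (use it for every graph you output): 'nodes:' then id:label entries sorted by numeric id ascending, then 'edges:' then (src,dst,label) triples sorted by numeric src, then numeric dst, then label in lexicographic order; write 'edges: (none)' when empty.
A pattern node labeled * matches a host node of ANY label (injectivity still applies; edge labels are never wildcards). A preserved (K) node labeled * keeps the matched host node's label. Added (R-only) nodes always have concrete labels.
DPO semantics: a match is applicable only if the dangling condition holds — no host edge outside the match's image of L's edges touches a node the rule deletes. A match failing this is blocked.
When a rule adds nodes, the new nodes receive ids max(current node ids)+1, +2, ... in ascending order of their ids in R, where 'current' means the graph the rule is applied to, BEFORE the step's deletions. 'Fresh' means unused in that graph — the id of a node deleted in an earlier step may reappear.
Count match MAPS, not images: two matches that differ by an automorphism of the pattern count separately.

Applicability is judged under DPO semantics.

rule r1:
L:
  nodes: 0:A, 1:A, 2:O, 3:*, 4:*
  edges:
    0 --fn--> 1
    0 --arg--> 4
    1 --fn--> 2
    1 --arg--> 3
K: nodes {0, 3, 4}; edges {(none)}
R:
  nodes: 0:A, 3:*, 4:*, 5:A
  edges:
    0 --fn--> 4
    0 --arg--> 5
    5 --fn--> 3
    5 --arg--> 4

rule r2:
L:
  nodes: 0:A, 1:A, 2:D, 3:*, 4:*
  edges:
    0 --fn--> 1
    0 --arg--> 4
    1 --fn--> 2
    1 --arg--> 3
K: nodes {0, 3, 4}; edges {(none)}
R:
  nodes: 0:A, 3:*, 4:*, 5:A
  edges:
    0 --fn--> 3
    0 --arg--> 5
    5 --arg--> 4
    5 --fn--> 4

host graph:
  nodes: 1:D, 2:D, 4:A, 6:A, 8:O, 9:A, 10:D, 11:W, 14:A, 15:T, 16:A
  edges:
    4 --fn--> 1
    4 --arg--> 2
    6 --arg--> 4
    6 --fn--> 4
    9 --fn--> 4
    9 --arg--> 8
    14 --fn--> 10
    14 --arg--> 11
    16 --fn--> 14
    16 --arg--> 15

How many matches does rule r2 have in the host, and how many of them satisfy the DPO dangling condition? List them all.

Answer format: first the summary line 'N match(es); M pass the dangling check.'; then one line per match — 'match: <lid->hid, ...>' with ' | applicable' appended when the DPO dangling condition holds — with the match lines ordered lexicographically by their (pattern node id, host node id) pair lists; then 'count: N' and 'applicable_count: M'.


2 match(es); 1 pass the dangling check.
match: 0->9, 1->4, 2->1, 3->2, 4->8
match: 0->16, 1->14, 2->10, 3->11, 4->15 | applicable
count: 2
applicable_count: 1


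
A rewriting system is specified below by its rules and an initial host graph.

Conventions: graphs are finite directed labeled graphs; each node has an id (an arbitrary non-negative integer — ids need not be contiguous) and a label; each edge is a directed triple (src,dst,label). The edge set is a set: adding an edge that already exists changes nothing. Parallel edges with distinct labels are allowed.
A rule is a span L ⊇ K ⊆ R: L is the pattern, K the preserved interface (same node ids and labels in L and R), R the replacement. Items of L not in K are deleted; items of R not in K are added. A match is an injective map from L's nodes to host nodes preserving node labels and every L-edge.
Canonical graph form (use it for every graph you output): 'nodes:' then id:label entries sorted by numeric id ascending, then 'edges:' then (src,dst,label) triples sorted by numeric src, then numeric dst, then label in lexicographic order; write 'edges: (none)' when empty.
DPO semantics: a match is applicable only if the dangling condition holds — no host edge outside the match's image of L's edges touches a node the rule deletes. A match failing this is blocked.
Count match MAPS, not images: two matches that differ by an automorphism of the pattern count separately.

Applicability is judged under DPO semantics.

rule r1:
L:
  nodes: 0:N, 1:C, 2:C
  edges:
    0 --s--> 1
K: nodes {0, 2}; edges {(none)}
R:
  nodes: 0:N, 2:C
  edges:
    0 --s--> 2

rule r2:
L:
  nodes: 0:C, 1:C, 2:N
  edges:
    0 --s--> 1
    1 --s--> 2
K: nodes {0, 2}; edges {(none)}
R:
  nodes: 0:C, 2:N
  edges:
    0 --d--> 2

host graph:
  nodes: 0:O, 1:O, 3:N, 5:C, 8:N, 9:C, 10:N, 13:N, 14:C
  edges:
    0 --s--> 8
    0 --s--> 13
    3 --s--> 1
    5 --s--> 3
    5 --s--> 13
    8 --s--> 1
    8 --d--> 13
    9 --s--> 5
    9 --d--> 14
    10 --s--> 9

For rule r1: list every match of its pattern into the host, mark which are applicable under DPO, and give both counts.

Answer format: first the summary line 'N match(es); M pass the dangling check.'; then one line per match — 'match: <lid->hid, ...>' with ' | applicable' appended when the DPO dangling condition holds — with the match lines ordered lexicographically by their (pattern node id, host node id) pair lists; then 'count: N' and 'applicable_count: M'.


2 match(es); 0 pass the dangling check.
match: 0->10, 1->9, 2->5
match: 0->10, 1->9, 2->14
count: 2
applicable_count: 0


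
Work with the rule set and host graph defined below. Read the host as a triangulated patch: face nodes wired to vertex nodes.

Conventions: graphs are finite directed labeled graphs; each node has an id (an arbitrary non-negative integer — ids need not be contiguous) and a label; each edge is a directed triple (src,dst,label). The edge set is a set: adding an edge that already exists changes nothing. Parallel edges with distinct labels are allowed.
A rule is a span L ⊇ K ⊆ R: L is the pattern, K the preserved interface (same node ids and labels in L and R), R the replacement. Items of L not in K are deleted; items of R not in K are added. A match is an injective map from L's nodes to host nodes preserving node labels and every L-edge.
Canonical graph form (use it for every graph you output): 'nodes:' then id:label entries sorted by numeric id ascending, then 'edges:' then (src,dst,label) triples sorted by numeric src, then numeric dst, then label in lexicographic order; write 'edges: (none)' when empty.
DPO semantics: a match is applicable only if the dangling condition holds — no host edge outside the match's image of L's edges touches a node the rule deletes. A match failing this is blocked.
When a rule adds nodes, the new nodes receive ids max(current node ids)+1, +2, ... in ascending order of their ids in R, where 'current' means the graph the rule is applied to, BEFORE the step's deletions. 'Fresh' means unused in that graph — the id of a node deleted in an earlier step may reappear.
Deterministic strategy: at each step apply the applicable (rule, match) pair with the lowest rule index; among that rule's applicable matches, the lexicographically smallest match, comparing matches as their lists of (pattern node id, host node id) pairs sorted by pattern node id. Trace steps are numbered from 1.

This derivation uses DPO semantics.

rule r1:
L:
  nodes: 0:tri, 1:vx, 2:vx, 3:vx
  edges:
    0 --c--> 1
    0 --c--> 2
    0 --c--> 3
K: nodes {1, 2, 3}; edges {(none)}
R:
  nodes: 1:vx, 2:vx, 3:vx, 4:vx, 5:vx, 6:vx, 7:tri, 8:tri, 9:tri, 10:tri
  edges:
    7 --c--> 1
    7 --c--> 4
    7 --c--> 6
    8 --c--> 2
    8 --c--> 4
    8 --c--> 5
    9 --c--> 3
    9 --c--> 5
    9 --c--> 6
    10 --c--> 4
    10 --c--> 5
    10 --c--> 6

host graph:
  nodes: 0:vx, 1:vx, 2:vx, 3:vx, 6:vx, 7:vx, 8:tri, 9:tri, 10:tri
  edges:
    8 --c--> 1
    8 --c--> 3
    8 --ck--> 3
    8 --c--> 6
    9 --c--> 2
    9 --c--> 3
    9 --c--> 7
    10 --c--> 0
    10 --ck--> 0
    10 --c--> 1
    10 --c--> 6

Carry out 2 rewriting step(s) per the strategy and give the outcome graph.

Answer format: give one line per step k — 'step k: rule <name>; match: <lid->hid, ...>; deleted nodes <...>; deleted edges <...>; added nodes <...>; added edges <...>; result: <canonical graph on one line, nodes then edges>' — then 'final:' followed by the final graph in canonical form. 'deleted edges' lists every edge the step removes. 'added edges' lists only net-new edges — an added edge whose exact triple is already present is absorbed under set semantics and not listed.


step 1: rule r1; match: 0->9, 1->2, 2->3, 3->7; deleted nodes 9; deleted edges (9,2,c); (9,3,c); (9,7,c); added nodes 11, 12, 13, 14, 15, 16, 17; added edges (14,2,c); (14,11,c); (14,13,c); (15,3,c); (15,11,c); (15,12,c); (16,7,c); (16,12,c); (16,13,c); (17,11,c); (17,12,c); (17,13,c); result: nodes: 0:vx, 1:vx, 2:vx, 3:vx, 6:vx, 7:vx, 8:tri, 10:tri, 11:vx, 12:vx, 13:vx, 14:tri, 15:tri, 16:tri, 17:tri edges: (8,1,c); (8,3,c); (8,3,ck); (8,6,c); (10,0,c); (10,0,ck); (10,1,c); (10,6,c); (14,2,c); (14,11,c); (14,13,c); (15,3,c); (15,11,c); (15,12,c); (16,7,c); (16,12,c); (16,13,c); (17,11,c); (17,12,c); (17,13,c)
step 2: rule r1; match: 0->14, 1->2, 2->11, 3->13; deleted nodes 14; deleted edges (14,2,c); (14,11,c); (14,13,c); added nodes 18, 19, 20, 21, 22, 23, 24; added edges (21,2,c); (21,18,c); (21,20,c); (22,11,c); (22,18,c); (22,19,c); (23,13,c); (23,19,c); (23,20,c); (24,18,c); (24,19,c); (24,20,c); result: nodes: 0:vx, 1:vx, 2:vx, 3:vx, 6:vx, 7:vx, 8:tri, 10:tri, 11:vx, 12:vx, 13:vx, 15:tri, 16:tri, 17:tri, 18:vx, 19:vx, 20:vx, 21:tri, 22:tri, 23:tri, 24:tri edges: (8,1,c); (8,3,c); (8,3,ck); (8,6,c); (10,0,c); (10,0,ck); (10,1,c); (10,6,c); (15,3,c); (15,11,c); (15,12,c); (16,7,c); (16,12,c); (16,13,c); (17,11,c); (17,12,c); (17,13,c); (21,2,c); (21,18,c); (21,20,c); (22,11,c); (22,18,c); (22,19,c); (23,13,c); (23,19,c); (23,20,c); (24,18,c); (24,19,c); (24,20,c)
final:
nodes: 0:vx, 1:vx, 2:vx, 3:vx, 6:vx, 7:vx, 8:tri, 10:tri, 11:vx, 12:vx, 13:vx, 15:tri, 16:tri, 17:tri, 18:vx, 19:vx, 20:vx, 21:tri, 22:tri, 23:tri, 24:tri
edges: (8,1,c); (8,3,c); (8,3,ck); (8,6,c); (10,0,c); (10,0,ck); (10,1,c); (10,6,c); (15,3,c); (15,11,c); (15,12,c); (16,7,c); (16,12,c); (16,13,c); (17,11,c); (17,12,c); (17,13,c); (21,2,c); (21,18,c); (21,20,c); (22,11,c); (22,18,c); (22,19,c); (23,13,c); (23,19,c); (23,20,c); (24,18,c); (24,19,c); (24,20,c)


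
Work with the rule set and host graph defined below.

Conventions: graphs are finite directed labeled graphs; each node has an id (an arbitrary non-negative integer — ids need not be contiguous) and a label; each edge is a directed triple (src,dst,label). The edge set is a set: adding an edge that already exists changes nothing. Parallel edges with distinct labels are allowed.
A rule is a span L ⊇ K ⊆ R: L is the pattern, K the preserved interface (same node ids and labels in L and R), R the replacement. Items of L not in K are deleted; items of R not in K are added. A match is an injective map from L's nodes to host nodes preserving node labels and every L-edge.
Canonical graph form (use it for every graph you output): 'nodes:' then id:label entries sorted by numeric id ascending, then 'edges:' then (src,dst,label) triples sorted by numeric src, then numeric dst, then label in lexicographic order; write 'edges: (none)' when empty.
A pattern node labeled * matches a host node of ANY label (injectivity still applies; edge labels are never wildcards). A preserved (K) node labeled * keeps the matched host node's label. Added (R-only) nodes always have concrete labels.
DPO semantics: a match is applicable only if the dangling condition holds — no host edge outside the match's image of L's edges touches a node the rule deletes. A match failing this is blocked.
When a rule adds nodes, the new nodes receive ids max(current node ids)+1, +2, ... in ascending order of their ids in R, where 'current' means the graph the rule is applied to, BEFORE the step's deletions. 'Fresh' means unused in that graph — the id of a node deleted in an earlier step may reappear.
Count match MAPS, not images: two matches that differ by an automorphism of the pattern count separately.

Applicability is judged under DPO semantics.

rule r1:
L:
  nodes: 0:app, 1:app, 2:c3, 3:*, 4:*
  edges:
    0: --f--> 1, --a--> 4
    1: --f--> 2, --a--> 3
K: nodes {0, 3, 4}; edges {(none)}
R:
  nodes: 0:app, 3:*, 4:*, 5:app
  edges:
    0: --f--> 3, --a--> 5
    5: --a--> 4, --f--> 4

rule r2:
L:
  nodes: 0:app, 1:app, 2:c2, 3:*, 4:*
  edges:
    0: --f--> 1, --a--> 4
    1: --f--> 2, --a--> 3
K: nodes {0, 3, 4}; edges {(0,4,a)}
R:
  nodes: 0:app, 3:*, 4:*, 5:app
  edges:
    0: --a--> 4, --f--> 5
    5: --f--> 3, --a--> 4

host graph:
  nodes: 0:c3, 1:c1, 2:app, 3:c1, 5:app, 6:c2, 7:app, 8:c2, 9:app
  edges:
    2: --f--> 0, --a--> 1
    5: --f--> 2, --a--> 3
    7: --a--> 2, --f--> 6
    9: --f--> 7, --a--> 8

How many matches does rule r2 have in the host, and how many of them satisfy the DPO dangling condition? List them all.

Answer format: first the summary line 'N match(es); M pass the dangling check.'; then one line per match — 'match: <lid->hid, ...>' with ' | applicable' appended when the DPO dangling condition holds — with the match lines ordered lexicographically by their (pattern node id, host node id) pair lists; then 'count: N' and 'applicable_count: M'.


1 match(es); 1 pass the dangling check.
match: 0->9, 1->7, 2->6, 3->2, 4->8 | applicable
count: 1
applicable_count: 1


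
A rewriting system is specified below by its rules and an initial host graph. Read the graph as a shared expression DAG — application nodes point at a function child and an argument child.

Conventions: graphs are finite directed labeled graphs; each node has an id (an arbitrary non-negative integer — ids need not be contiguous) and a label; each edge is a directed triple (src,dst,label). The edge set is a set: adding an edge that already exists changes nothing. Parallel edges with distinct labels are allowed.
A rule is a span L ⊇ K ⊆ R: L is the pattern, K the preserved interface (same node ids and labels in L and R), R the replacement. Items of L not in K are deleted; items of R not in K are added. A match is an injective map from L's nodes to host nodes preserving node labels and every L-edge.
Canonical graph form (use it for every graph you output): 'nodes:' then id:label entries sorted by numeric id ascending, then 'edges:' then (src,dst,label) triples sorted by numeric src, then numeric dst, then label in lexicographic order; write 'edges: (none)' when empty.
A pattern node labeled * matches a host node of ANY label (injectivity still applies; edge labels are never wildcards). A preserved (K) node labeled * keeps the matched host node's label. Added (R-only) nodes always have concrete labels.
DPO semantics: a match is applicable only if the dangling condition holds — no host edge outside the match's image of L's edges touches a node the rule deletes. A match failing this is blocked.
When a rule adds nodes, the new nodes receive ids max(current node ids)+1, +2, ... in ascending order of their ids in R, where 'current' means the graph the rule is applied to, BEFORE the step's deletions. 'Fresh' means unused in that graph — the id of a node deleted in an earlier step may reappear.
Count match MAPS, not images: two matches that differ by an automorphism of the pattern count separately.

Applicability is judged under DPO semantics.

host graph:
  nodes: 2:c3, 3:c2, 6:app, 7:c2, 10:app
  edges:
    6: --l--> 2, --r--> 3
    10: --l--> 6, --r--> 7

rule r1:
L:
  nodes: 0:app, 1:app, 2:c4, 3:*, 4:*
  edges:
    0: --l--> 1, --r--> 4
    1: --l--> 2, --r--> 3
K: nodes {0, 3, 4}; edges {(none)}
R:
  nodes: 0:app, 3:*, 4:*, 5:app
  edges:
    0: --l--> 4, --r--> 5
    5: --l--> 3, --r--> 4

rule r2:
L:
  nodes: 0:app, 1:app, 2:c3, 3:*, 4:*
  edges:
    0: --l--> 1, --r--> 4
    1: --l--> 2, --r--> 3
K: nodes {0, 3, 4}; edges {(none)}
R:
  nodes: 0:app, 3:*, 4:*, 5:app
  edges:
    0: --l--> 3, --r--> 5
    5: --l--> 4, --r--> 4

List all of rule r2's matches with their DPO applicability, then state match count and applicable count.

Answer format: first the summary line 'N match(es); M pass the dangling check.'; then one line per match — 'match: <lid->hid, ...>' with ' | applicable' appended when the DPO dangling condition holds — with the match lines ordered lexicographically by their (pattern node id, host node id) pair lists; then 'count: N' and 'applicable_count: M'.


1 match(es); 1 pass the dangling check.
match: 0->10, 1->6, 2->2, 3->3, 4->7 | applicable
count: 1
applicable_count: 1
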